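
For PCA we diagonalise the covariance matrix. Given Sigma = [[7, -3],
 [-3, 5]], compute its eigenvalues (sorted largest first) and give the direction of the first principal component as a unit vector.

Step 1 — characteristic polynomial of 2×2 Sigma:
  det(Sigma - λI) = λ² - trace · λ + det = 0.
  trace = 7 + 5 = 12, det = 7·5 - (-3)² = 26.
Step 2 — discriminant:
  Δ = trace² - 4·det = 144 - 104 = 40.
Step 3 — eigenvalues:
  λ = (trace ± √Δ)/2 = (12 ± 6.3246)/2,
  λ_1 = 9.1623,  λ_2 = 2.8377.

Step 4 — unit eigenvector for λ_1: solve (Sigma - λ_1 I)v = 0. First row:
  (7 - 9.1623)·v_x + (-3)·v_y = 0, i.e. (-2.1623)·v_x + (-3)·v_y = 0,
  so v ∝ (b, λ_1 - a) = (-3, 2.1623); multiply by -1 so the first entry is positive: u = (3, -2.1623).
  ||u|| = √((3)² + (-2.1623)²) = √(13.6754) ≈ 3.698,
  v_1 = u/||u|| ≈ (0.8112, -0.5847) (||v_1|| = 1).

λ_1 = 9.1623,  λ_2 = 2.8377;  v_1 ≈ (0.8112, -0.5847)


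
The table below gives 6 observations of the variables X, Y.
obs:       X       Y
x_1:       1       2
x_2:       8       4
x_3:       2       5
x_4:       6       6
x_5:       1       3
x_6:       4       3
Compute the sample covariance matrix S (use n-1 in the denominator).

Step 1 — column means:
  mean(X) = (1 + 8 + 2 + 6 + 1 + 4) / 6 = 22/6 = 3.6667
  mean(Y) = (2 + 4 + 5 + 6 + 3 + 3) / 6 = 23/6 = 3.8333

Step 2 — sample covariance S[i,j] = (1/(n-1)) · Σ_k (x_{k,i} - mean_i) · (x_{k,j} - mean_j), with n-1 = 5.
  S[X,X] = ((-2.6667)·(-2.6667) + (4.3333)·(4.3333) + (-1.6667)·(-1.6667) + (2.3333)·(2.3333) + (-2.6667)·(-2.6667) + (0.3333)·(0.3333)) / 5 = 41.3333/5 = 8.2667
  S[X,Y] = ((-2.6667)·(-1.8333) + (4.3333)·(0.1667) + (-1.6667)·(1.1667) + (2.3333)·(2.1667) + (-2.6667)·(-0.8333) + (0.3333)·(-0.8333)) / 5 = 10.6667/5 = 2.1333
  S[Y,Y] = ((-1.8333)·(-1.8333) + (0.1667)·(0.1667) + (1.1667)·(1.1667) + (2.1667)·(2.1667) + (-0.8333)·(-0.8333) + (-0.8333)·(-0.8333)) / 5 = 10.8333/5 = 2.1667

S is symmetric (S[j,i] = S[i,j]). Assembling:

S = [[8.2667, 2.1333],
 [2.1333, 2.1667]]


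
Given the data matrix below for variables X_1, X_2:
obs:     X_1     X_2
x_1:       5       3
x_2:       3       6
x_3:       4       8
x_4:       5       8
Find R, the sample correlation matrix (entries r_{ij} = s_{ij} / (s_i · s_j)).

Step 1 — column means:
  mean(X_1) = (5 + 3 + 4 + 5) / 4 = 17/4 = 4.25
  mean(X_2) = (3 + 6 + 8 + 8) / 4 = 25/4 = 6.25

Step 2 — sample variances and covariances s[i,j] = (1/(n-1)) · Σ_k (x_{k,i} - mean_i) · (x_{k,j} - mean_j), with n-1 = 3:
  s[X_1,X_1] = ((0.75)·(0.75) + (-1.25)·(-1.25) + (-0.25)·(-0.25) + (0.75)·(0.75)) / 3 = 2.75/3 = 0.9167
  s[X_1,X_2] = ((0.75)·(-3.25) + (-1.25)·(-0.25) + (-0.25)·(1.75) + (0.75)·(1.75)) / 3 = -1.25/3 = -0.4167
  s[X_2,X_2] = ((-3.25)·(-3.25) + (-0.25)·(-0.25) + (1.75)·(1.75) + (1.75)·(1.75)) / 3 = 16.75/3 = 5.5833
  Sample standard deviations s_i = √(s[i,i]):
  s(X_1) = √(0.9167) = 0.9574
  s(X_2) = √(5.5833) = 2.3629

Step 3 — r_{ij} = s_{ij} / (s_i · s_j):
  r[X_1,X_1] = 1 (diagonal).
  r[X_1,X_2] = -0.4167 / (0.9574 · 2.3629) = -0.4167 / 2.2623 = -0.1842
  r[X_2,X_2] = 1 (diagonal).

R is symmetric with unit diagonal. Assembling:

R = [[1, -0.1842],
 [-0.1842, 1]]


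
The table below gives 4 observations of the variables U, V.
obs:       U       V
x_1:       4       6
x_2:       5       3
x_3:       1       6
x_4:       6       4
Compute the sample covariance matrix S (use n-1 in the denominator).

Step 1 — column means:
  mean(U) = (4 + 5 + 1 + 6) / 4 = 16/4 = 4
  mean(V) = (6 + 3 + 6 + 4) / 4 = 19/4 = 4.75

Step 2 — sample covariance S[i,j] = (1/(n-1)) · Σ_k (x_{k,i} - mean_i) · (x_{k,j} - mean_j), with n-1 = 3.
  S[U,U] = ((0)·(0) + (1)·(1) + (-3)·(-3) + (2)·(2)) / 3 = 14/3 = 4.6667
  S[U,V] = ((0)·(1.25) + (1)·(-1.75) + (-3)·(1.25) + (2)·(-0.75)) / 3 = -7/3 = -2.3333
  S[V,V] = ((1.25)·(1.25) + (-1.75)·(-1.75) + (1.25)·(1.25) + (-0.75)·(-0.75)) / 3 = 6.75/3 = 2.25

S is symmetric (S[j,i] = S[i,j]). Assembling:

S = [[4.6667, -2.3333],
 [-2.3333, 2.25]]


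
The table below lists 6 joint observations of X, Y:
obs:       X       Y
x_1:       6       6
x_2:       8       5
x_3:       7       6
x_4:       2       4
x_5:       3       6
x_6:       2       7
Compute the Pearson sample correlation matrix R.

Step 1 — column means:
  mean(X) = (6 + 8 + 7 + 2 + 3 + 2) / 6 = 28/6 = 4.6667
  mean(Y) = (6 + 5 + 6 + 4 + 6 + 7) / 6 = 34/6 = 5.6667

Step 2 — sample variances and covariances s[i,j] = (1/(n-1)) · Σ_k (x_{k,i} - mean_i) · (x_{k,j} - mean_j), with n-1 = 5:
  s[X,X] = ((1.3333)·(1.3333) + (3.3333)·(3.3333) + (2.3333)·(2.3333) + (-2.6667)·(-2.6667) + (-1.6667)·(-1.6667) + (-2.6667)·(-2.6667)) / 5 = 35.3333/5 = 7.0667
  s[X,Y] = ((1.3333)·(0.3333) + (3.3333)·(-0.6667) + (2.3333)·(0.3333) + (-2.6667)·(-1.6667) + (-1.6667)·(0.3333) + (-2.6667)·(1.3333)) / 5 = -0.6667/5 = -0.1333
  s[Y,Y] = ((0.3333)·(0.3333) + (-0.6667)·(-0.6667) + (0.3333)·(0.3333) + (-1.6667)·(-1.6667) + (0.3333)·(0.3333) + (1.3333)·(1.3333)) / 5 = 5.3333/5 = 1.0667
  Sample standard deviations s_i = √(s[i,i]):
  s(X) = √(7.0667) = 2.6583
  s(Y) = √(1.0667) = 1.0328

Step 3 — r_{ij} = s_{ij} / (s_i · s_j):
  r[X,X] = 1 (diagonal).
  r[X,Y] = -0.1333 / (2.6583 · 1.0328) = -0.1333 / 2.7455 = -0.0486
  r[Y,Y] = 1 (diagonal).

R is symmetric with unit diagonal. Assembling:

R = [[1, -0.0486],
 [-0.0486, 1]]


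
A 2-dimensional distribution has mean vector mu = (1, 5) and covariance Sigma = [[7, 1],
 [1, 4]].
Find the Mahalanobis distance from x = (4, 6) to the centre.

Step 1 — centre the observation: (x - mu) = (3, 1).

Step 2 — invert Sigma. det(Sigma) = 7·4 - (1)² = 27.
  Sigma^{-1} = (1/det) · [[d, -b], [-b, a]] = [[0.1481, -0.037],
 [-0.037, 0.2593]].

Step 3 — form the quadratic (x - mu)^T · Sigma^{-1} · (x - mu):
  Sigma^{-1} · (x - mu) = (0.4074, 0.1481).
  (x - mu)^T · [Sigma^{-1} · (x - mu)] = (3)·(0.4074) + (1)·(0.1481) = 1.3704.

Step 4 — take square root: d = √(1.3704) ≈ 1.1706.

d(x, mu) = √(1.3704) ≈ 1.1706


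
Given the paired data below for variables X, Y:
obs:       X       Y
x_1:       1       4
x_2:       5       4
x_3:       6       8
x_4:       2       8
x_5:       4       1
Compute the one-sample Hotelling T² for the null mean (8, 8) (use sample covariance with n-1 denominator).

Step 1 — sample mean vector:
  mean(X) = (1 + 5 + 6 + 2 + 4) / 5 = 18/5 = 3.6
  mean(Y) = (4 + 4 + 8 + 8 + 1) / 5 = 25/5 = 5
  x̄ = (3.6, 5),  deviation x̄ - mu_0 = (3.6, 5) - (8, 8) = (-4.4, -3).

Step 2 — sample covariance matrix, S[i,j] = (1/(n-1)) · Σ_k (x_{k,i} - mean_i) · (x_{k,j} - mean_j), divisor n-1 = 4:
  S[X,X] = ((-2.6)·(-2.6) + (1.4)·(1.4) + (2.4)·(2.4) + (-1.6)·(-1.6) + (0.4)·(0.4)) / 4 = 17.2/4 = 4.3
  S[X,Y] = ((-2.6)·(-1) + (1.4)·(-1) + (2.4)·(3) + (-1.6)·(3) + (0.4)·(-4)) / 4 = 2/4 = 0.5
  S[Y,Y] = ((-1)·(-1) + (-1)·(-1) + (3)·(3) + (3)·(3) + (-4)·(-4)) / 4 = 36/4 = 9
  S = [[4.3, 0.5],
 [0.5, 9]].

Step 3 — invert S. det(S) = 4.3·9 - (0.5)² = 38.45.
  S^{-1} = (1/det) · [[d, -b], [-b, a]] = [[0.2341, -0.013],
 [-0.013, 0.1118]].

Step 4 — quadratic form (x̄ - mu_0)^T · S^{-1} · (x̄ - mu_0):
  S^{-1} · (x̄ - mu_0) = (-0.9909, -0.2783),
  (x̄ - mu_0)^T · [...] = (-4.4)·(-0.9909) + (-3)·(-0.2783) = 5.1948.

Step 5 — scale by n: T² = 5 · 5.1948 = 25.974.

T² ≈ 25.974


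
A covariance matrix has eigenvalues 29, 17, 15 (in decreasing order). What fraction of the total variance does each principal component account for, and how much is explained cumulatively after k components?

Step 1 — total variance = trace(Sigma) = Σ λ_i = 29 + 17 + 15 = 61.

Step 2 — fraction explained by component i = λ_i / Σ λ:
  PC1: 29/61 = 0.4754
  PC2: 17/61 = 0.2787
  PC3: 15/61 = 0.2459

Step 3 — cumulative fraction after k components = (λ_1 + ... + λ_k) / Σ λ:
  k = 1: 29/61 = 0.4754
  k = 2: (29 + 17)/61 = 46/61 = 0.7541
  k = 3: (29 + 17 + 15)/61 = 61/61 = 1

Summary (fraction, with percent):

explained: PC1 0.4754 (47.54%), PC2 0.2787 (27.87%), PC3 0.2459 (24.59%);  cumulative: 0.4754, 0.7541, 1


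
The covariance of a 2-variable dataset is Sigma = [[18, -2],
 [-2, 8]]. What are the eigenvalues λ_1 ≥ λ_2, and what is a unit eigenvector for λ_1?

Step 1 — characteristic polynomial of 2×2 Sigma:
  det(Sigma - λI) = λ² - trace · λ + det = 0.
  trace = 18 + 8 = 26, det = 18·8 - (-2)² = 140.
Step 2 — discriminant:
  Δ = trace² - 4·det = 676 - 560 = 116.
Step 3 — eigenvalues:
  λ = (trace ± √Δ)/2 = (26 ± 10.7703)/2,
  λ_1 = 18.3852,  λ_2 = 7.6148.

Step 4 — unit eigenvector for λ_1: solve (Sigma - λ_1 I)v = 0. First row:
  (18 - 18.3852)·v_x + (-2)·v_y = 0, i.e. (-0.3852)·v_x + (-2)·v_y = 0,
  so v ∝ (b, λ_1 - a) = (-2, 0.3852); multiply by -1 so the first entry is positive: u = (2, -0.3852).
  ||u|| = √((2)² + (-0.3852)²) = √(4.1484) ≈ 2.0368,
  v_1 = u/||u|| ≈ (0.982, -0.1891) (||v_1|| = 1).

λ_1 = 18.3852,  λ_2 = 7.6148;  v_1 ≈ (0.982, -0.1891)


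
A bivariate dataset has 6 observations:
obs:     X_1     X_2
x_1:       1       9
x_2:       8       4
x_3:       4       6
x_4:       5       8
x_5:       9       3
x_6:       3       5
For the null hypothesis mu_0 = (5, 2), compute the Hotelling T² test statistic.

Step 1 — sample mean vector:
  mean(X_1) = (1 + 8 + 4 + 5 + 9 + 3) / 6 = 30/6 = 5
  mean(X_2) = (9 + 4 + 6 + 8 + 3 + 5) / 6 = 35/6 = 5.8333
  x̄ = (5, 5.8333),  deviation x̄ - mu_0 = (5, 5.8333) - (5, 2) = (0, 3.8333).

Step 2 — sample covariance matrix, S[i,j] = (1/(n-1)) · Σ_k (x_{k,i} - mean_i) · (x_{k,j} - mean_j), divisor n-1 = 5:
  S[X_1,X_1] = ((-4)·(-4) + (3)·(3) + (-1)·(-1) + (0)·(0) + (4)·(4) + (-2)·(-2)) / 5 = 46/5 = 9.2
  S[X_1,X_2] = ((-4)·(3.1667) + (3)·(-1.8333) + (-1)·(0.1667) + (0)·(2.1667) + (4)·(-2.8333) + (-2)·(-0.8333)) / 5 = -28/5 = -5.6
  S[X_2,X_2] = ((3.1667)·(3.1667) + (-1.8333)·(-1.8333) + (0.1667)·(0.1667) + (2.1667)·(2.1667) + (-2.8333)·(-2.8333) + (-0.8333)·(-0.8333)) / 5 = 26.8333/5 = 5.3667
  S = [[9.2, -5.6],
 [-5.6, 5.3667]].

Step 3 — invert S. det(S) = 9.2·5.3667 - (-5.6)² = 18.0133.
  S^{-1} = (1/det) · [[d, -b], [-b, a]] = [[0.2979, 0.3109],
 [0.3109, 0.5107]].

Step 4 — quadratic form (x̄ - mu_0)^T · S^{-1} · (x̄ - mu_0):
  S^{-1} · (x̄ - mu_0) = (1.1917, 1.9578),
  (x̄ - mu_0)^T · [...] = (0)·(1.1917) + (3.8333)·(1.9578) = 7.5049.

Step 5 — scale by n: T² = 6 · 7.5049 = 45.0296.

T² ≈ 45.0296


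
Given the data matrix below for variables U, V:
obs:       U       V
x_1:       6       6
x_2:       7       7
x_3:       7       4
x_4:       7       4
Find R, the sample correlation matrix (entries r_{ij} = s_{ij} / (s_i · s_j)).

Step 1 — column means:
  mean(U) = (6 + 7 + 7 + 7) / 4 = 27/4 = 6.75
  mean(V) = (6 + 7 + 4 + 4) / 4 = 21/4 = 5.25

Step 2 — sample variances and covariances s[i,j] = (1/(n-1)) · Σ_k (x_{k,i} - mean_i) · (x_{k,j} - mean_j), with n-1 = 3:
  s[U,U] = ((-0.75)·(-0.75) + (0.25)·(0.25) + (0.25)·(0.25) + (0.25)·(0.25)) / 3 = 0.75/3 = 0.25
  s[U,V] = ((-0.75)·(0.75) + (0.25)·(1.75) + (0.25)·(-1.25) + (0.25)·(-1.25)) / 3 = -0.75/3 = -0.25
  s[V,V] = ((0.75)·(0.75) + (1.75)·(1.75) + (-1.25)·(-1.25) + (-1.25)·(-1.25)) / 3 = 6.75/3 = 2.25
  Sample standard deviations s_i = √(s[i,i]):
  s(U) = √(0.25) = 0.5
  s(V) = √(2.25) = 1.5

Step 3 — r_{ij} = s_{ij} / (s_i · s_j):
  r[U,U] = 1 (diagonal).
  r[U,V] = -0.25 / (0.5 · 1.5) = -0.25 / 0.75 = -0.3333
  r[V,V] = 1 (diagonal).

R is symmetric with unit diagonal. Assembling:

R = [[1, -0.3333],
 [-0.3333, 1]]


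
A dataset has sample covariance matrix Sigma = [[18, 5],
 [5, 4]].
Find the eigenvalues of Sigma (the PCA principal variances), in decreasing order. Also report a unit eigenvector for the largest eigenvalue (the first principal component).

Step 1 — characteristic polynomial of 2×2 Sigma:
  det(Sigma - λI) = λ² - trace · λ + det = 0.
  trace = 18 + 4 = 22, det = 18·4 - (5)² = 47.
Step 2 — discriminant:
  Δ = trace² - 4·det = 484 - 188 = 296.
Step 3 — eigenvalues:
  λ = (trace ± √Δ)/2 = (22 ± 17.2047)/2,
  λ_1 = 19.6023,  λ_2 = 2.3977.

Step 4 — unit eigenvector for λ_1: solve (Sigma - λ_1 I)v = 0. First row:
  (18 - 19.6023)·v_x + (5)·v_y = 0, i.e. (-1.6023)·v_x + (5)·v_y = 0,
  so v ∝ (b, λ_1 - a) = (5, 1.6023) = u.
  ||u|| = √((5)² + (1.6023)²) = √(27.5674) ≈ 5.2505,
  v_1 = u/||u|| ≈ (0.9523, 0.3052) (||v_1|| = 1).

λ_1 = 19.6023,  λ_2 = 2.3977;  v_1 ≈ (0.9523, 0.3052)


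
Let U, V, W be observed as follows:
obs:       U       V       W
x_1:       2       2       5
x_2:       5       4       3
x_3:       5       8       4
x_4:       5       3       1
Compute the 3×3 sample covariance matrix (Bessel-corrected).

Step 1 — column means:
  mean(U) = (2 + 5 + 5 + 5) / 4 = 17/4 = 4.25
  mean(V) = (2 + 4 + 8 + 3) / 4 = 17/4 = 4.25
  mean(W) = (5 + 3 + 4 + 1) / 4 = 13/4 = 3.25

Step 2 — sample covariance S[i,j] = (1/(n-1)) · Σ_k (x_{k,i} - mean_i) · (x_{k,j} - mean_j), with n-1 = 3.
  S[U,U] = ((-2.25)·(-2.25) + (0.75)·(0.75) + (0.75)·(0.75) + (0.75)·(0.75)) / 3 = 6.75/3 = 2.25
  S[U,V] = ((-2.25)·(-2.25) + (0.75)·(-0.25) + (0.75)·(3.75) + (0.75)·(-1.25)) / 3 = 6.75/3 = 2.25
  S[U,W] = ((-2.25)·(1.75) + (0.75)·(-0.25) + (0.75)·(0.75) + (0.75)·(-2.25)) / 3 = -5.25/3 = -1.75
  S[V,V] = ((-2.25)·(-2.25) + (-0.25)·(-0.25) + (3.75)·(3.75) + (-1.25)·(-1.25)) / 3 = 20.75/3 = 6.9167
  S[V,W] = ((-2.25)·(1.75) + (-0.25)·(-0.25) + (3.75)·(0.75) + (-1.25)·(-2.25)) / 3 = 1.75/3 = 0.5833
  S[W,W] = ((1.75)·(1.75) + (-0.25)·(-0.25) + (0.75)·(0.75) + (-2.25)·(-2.25)) / 3 = 8.75/3 = 2.9167

S is symmetric (S[j,i] = S[i,j]). Assembling:

S = [[2.25, 2.25, -1.75],
 [2.25, 6.9167, 0.5833],
 [-1.75, 0.5833, 2.9167]]


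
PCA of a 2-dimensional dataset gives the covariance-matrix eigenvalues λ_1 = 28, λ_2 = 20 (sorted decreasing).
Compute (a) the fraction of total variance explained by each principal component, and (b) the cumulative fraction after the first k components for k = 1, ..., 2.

Step 1 — total variance = trace(Sigma) = Σ λ_i = 28 + 20 = 48.

Step 2 — fraction explained by component i = λ_i / Σ λ:
  PC1: 28/48 = 0.5833
  PC2: 20/48 = 0.4167

Step 3 — cumulative fraction after k components = (λ_1 + ... + λ_k) / Σ λ:
  k = 1: 28/48 = 0.5833
  k = 2: (28 + 20)/48 = 48/48 = 1

Summary (fraction, with percent):

explained: PC1 0.5833 (58.33%), PC2 0.4167 (41.67%);  cumulative: 0.5833, 1


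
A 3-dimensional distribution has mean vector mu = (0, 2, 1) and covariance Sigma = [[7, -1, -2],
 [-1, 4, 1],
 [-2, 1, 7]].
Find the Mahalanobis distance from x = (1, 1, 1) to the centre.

Step 1 — centre the observation: (x - mu) = (1, -1, 0).

Step 2 — invert Sigma (cofactor / det for 3×3, or solve directly):
  Sigma^{-1} = [[0.1588, 0.0294, 0.0412],
 [0.0294, 0.2647, -0.0294],
 [0.0412, -0.0294, 0.1588]].

Step 3 — form the quadratic (x - mu)^T · Sigma^{-1} · (x - mu):
  Sigma^{-1} · (x - mu) = (0.1294, -0.2353, 0.0706).
  (x - mu)^T · [Sigma^{-1} · (x - mu)] = (1)·(0.1294) + (-1)·(-0.2353) + (0)·(0.0706) = 0.3647.

Step 4 — take square root: d = √(0.3647) ≈ 0.6039.

d(x, mu) = √(0.3647) ≈ 0.6039


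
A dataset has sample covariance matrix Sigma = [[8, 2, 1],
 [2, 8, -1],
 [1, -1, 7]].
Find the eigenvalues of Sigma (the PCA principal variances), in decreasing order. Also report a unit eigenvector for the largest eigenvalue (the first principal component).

Step 1 — characteristic polynomial p(λ) = det(λI - Sigma) = λ³ - tr·λ² + c_1·λ - det, where tr = trace, c_1 = sum of the principal 2×2 minors, det = det(Sigma):
  tr = 8 + 8 + 7 = 23,
  c_1 = (8·8 - (2)²) + (8·7 - (1)²) + (8·7 - (-1)²) = 60 + 55 + 55 = 170,
  det = 8·(8·7 - (-1)²) - (2)·((2)·7 - (-1)·(1)) + (1)·((2)·(-1) - 8·(1)) = 8·(55) - (2)·(15) + (1)·(-10) = 400.
  So p(λ) = λ³ - 23λ² + 170λ - 400.
Step 2 — look for an integer root (rational root theorem: any rational root is an integer divisor of 400). Testing λ = 5:
  p(5) = 125 - 575 + 850 - 400 = 0  ✓
  Dividing out (λ - 5): p(λ) = (λ - 5)(λ² - 18λ + 80).
Step 3 — remaining eigenvalues from the quadratic λ² - 18λ + 80 = 0:
  Δ = 18² - 4·80 = 324 - 320 = 4,  λ = (18 ± √4)/2 = (18 ± 2)/2 = 10 or 8.
  Sorted: λ_1 = 10,  λ_2 = 8,  λ_3 = 5  (check: sum = 23 = tr ✓).

Step 4 — unit eigenvector for λ_1 = 10: v spans the null space of (Sigma - λ_1 I), whose rows are
  r_1 = (-2, 2, 1),  r_2 = (2, -2, -1),  r_3 = (1, -1, -3).
  v is orthogonal to every row, so take v ∝ r_1 × r_3 = ((2)·(-3) - (1)·(-1), (1)·(1) - (-2)·(-3), (-2)·(-1) - (2)·(1)) = (-5, -5, 0).
  Rescale (divide by 5; multiply by -1 so the first nonzero entry is positive): u = (1, 1, 0).
  ||u|| = √((1)² + (1)² + (0)²) = √(2) ≈ 1.4142,  v_1 = u/||u|| ≈ (0.7071, 0.7071, 0) (||v_1|| = 1).

λ_1 = 10,  λ_2 = 8,  λ_3 = 5;  v_1 ≈ (0.7071, 0.7071, 0)


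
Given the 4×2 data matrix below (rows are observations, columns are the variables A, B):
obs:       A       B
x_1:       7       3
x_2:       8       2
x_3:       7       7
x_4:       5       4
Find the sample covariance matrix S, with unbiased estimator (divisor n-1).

Step 1 — column means:
  mean(A) = (7 + 8 + 7 + 5) / 4 = 27/4 = 6.75
  mean(B) = (3 + 2 + 7 + 4) / 4 = 16/4 = 4

Step 2 — sample covariance S[i,j] = (1/(n-1)) · Σ_k (x_{k,i} - mean_i) · (x_{k,j} - mean_j), with n-1 = 3.
  S[A,A] = ((0.25)·(0.25) + (1.25)·(1.25) + (0.25)·(0.25) + (-1.75)·(-1.75)) / 3 = 4.75/3 = 1.5833
  S[A,B] = ((0.25)·(-1) + (1.25)·(-2) + (0.25)·(3) + (-1.75)·(0)) / 3 = -2/3 = -0.6667
  S[B,B] = ((-1)·(-1) + (-2)·(-2) + (3)·(3) + (0)·(0)) / 3 = 14/3 = 4.6667

S is symmetric (S[j,i] = S[i,j]). Assembling:

S = [[1.5833, -0.6667],
 [-0.6667, 4.6667]]


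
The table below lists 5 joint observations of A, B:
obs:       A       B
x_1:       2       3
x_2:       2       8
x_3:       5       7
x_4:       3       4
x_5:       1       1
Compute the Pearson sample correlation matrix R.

Step 1 — column means:
  mean(A) = (2 + 2 + 5 + 3 + 1) / 5 = 13/5 = 2.6
  mean(B) = (3 + 8 + 7 + 4 + 1) / 5 = 23/5 = 4.6

Step 2 — sample variances and covariances s[i,j] = (1/(n-1)) · Σ_k (x_{k,i} - mean_i) · (x_{k,j} - mean_j), with n-1 = 4:
  s[A,A] = ((-0.6)·(-0.6) + (-0.6)·(-0.6) + (2.4)·(2.4) + (0.4)·(0.4) + (-1.6)·(-1.6)) / 4 = 9.2/4 = 2.3
  s[A,B] = ((-0.6)·(-1.6) + (-0.6)·(3.4) + (2.4)·(2.4) + (0.4)·(-0.6) + (-1.6)·(-3.6)) / 4 = 10.2/4 = 2.55
  s[B,B] = ((-1.6)·(-1.6) + (3.4)·(3.4) + (2.4)·(2.4) + (-0.6)·(-0.6) + (-3.6)·(-3.6)) / 4 = 33.2/4 = 8.3
  Sample standard deviations s_i = √(s[i,i]):
  s(A) = √(2.3) = 1.5166
  s(B) = √(8.3) = 2.881

Step 3 — r_{ij} = s_{ij} / (s_i · s_j):
  r[A,A] = 1 (diagonal).
  r[A,B] = 2.55 / (1.5166 · 2.881) = 2.55 / 4.3692 = 0.5836
  r[B,B] = 1 (diagonal).

R is symmetric with unit diagonal. Assembling:

R = [[1, 0.5836],
 [0.5836, 1]]


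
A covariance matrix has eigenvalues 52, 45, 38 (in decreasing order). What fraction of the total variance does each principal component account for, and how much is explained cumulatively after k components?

Step 1 — total variance = trace(Sigma) = Σ λ_i = 52 + 45 + 38 = 135.

Step 2 — fraction explained by component i = λ_i / Σ λ:
  PC1: 52/135 = 0.3852
  PC2: 45/135 = 0.3333
  PC3: 38/135 = 0.2815

Step 3 — cumulative fraction after k components = (λ_1 + ... + λ_k) / Σ λ:
  k = 1: 52/135 = 0.3852
  k = 2: (52 + 45)/135 = 97/135 = 0.7185
  k = 3: (52 + 45 + 38)/135 = 135/135 = 1

Summary (fraction, with percent):

explained: PC1 0.3852 (38.52%), PC2 0.3333 (33.33%), PC3 0.2815 (28.15%);  cumulative: 0.3852, 0.7185, 1


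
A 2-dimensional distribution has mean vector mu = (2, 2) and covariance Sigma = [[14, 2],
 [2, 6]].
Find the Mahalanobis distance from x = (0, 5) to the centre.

Step 1 — centre the observation: (x - mu) = (-2, 3).

Step 2 — invert Sigma. det(Sigma) = 14·6 - (2)² = 80.
  Sigma^{-1} = (1/det) · [[d, -b], [-b, a]] = [[0.075, -0.025],
 [-0.025, 0.175]].

Step 3 — form the quadratic (x - mu)^T · Sigma^{-1} · (x - mu):
  Sigma^{-1} · (x - mu) = (-0.225, 0.575).
  (x - mu)^T · [Sigma^{-1} · (x - mu)] = (-2)·(-0.225) + (3)·(0.575) = 2.175.

Step 4 — take square root: d = √(2.175) ≈ 1.4748.

d(x, mu) = √(2.175) ≈ 1.4748


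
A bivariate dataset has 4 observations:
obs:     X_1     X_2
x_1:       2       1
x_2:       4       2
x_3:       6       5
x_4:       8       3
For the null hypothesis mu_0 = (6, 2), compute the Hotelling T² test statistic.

Step 1 — sample mean vector:
  mean(X_1) = (2 + 4 + 6 + 8) / 4 = 20/4 = 5
  mean(X_2) = (1 + 2 + 5 + 3) / 4 = 11/4 = 2.75
  x̄ = (5, 2.75),  deviation x̄ - mu_0 = (5, 2.75) - (6, 2) = (-1, 0.75).

Step 2 — sample covariance matrix, S[i,j] = (1/(n-1)) · Σ_k (x_{k,i} - mean_i) · (x_{k,j} - mean_j), divisor n-1 = 3:
  S[X_1,X_1] = ((-3)·(-3) + (-1)·(-1) + (1)·(1) + (3)·(3)) / 3 = 20/3 = 6.6667
  S[X_1,X_2] = ((-3)·(-1.75) + (-1)·(-0.75) + (1)·(2.25) + (3)·(0.25)) / 3 = 9/3 = 3
  S[X_2,X_2] = ((-1.75)·(-1.75) + (-0.75)·(-0.75) + (2.25)·(2.25) + (0.25)·(0.25)) / 3 = 8.75/3 = 2.9167
  S = [[6.6667, 3],
 [3, 2.9167]].

Step 3 — invert S. det(S) = 6.6667·2.9167 - (3)² = 10.4444.
  S^{-1} = (1/det) · [[d, -b], [-b, a]] = [[0.2793, -0.2872],
 [-0.2872, 0.6383]].

Step 4 — quadratic form (x̄ - mu_0)^T · S^{-1} · (x̄ - mu_0):
  S^{-1} · (x̄ - mu_0) = (-0.4947, 0.766),
  (x̄ - mu_0)^T · [...] = (-1)·(-0.4947) + (0.75)·(0.766) = 1.0691.

Step 5 — scale by n: T² = 4 · 1.0691 = 4.2766.

T² ≈ 4.2766


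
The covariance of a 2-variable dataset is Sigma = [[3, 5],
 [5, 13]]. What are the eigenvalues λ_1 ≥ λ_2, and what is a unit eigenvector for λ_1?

Step 1 — characteristic polynomial of 2×2 Sigma:
  det(Sigma - λI) = λ² - trace · λ + det = 0.
  trace = 3 + 13 = 16, det = 3·13 - (5)² = 14.
Step 2 — discriminant:
  Δ = trace² - 4·det = 256 - 56 = 200.
Step 3 — eigenvalues:
  λ = (trace ± √Δ)/2 = (16 ± 14.1421)/2,
  λ_1 = 15.0711,  λ_2 = 0.9289.

Step 4 — unit eigenvector for λ_1: solve (Sigma - λ_1 I)v = 0. First row:
  (3 - 15.0711)·v_x + (5)·v_y = 0, i.e. (-12.0711)·v_x + (5)·v_y = 0,
  so v ∝ (b, λ_1 - a) = (5, 12.0711) = u.
  ||u|| = √((5)² + (12.0711)²) = √(170.7107) ≈ 13.0656,
  v_1 = u/||u|| ≈ (0.3827, 0.9239) (||v_1|| = 1).

λ_1 = 15.0711,  λ_2 = 0.9289;  v_1 ≈ (0.3827, 0.9239)


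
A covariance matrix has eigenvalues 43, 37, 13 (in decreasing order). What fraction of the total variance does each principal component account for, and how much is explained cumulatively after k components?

Step 1 — total variance = trace(Sigma) = Σ λ_i = 43 + 37 + 13 = 93.

Step 2 — fraction explained by component i = λ_i / Σ λ:
  PC1: 43/93 = 0.4624
  PC2: 37/93 = 0.3978
  PC3: 13/93 = 0.1398

Step 3 — cumulative fraction after k components = (λ_1 + ... + λ_k) / Σ λ:
  k = 1: 43/93 = 0.4624
  k = 2: (43 + 37)/93 = 80/93 = 0.8602
  k = 3: (43 + 37 + 13)/93 = 93/93 = 1

Summary (fraction, with percent):

explained: PC1 0.4624 (46.24%), PC2 0.3978 (39.78%), PC3 0.1398 (13.98%);  cumulative: 0.4624, 0.8602, 1


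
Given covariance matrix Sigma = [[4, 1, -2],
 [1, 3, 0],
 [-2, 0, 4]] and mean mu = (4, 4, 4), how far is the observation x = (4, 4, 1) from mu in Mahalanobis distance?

Step 1 — centre the observation: (x - mu) = (0, 0, -3).

Step 2 — invert Sigma (cofactor / det for 3×3, or solve directly):
  Sigma^{-1} = [[0.375, -0.125, 0.1875],
 [-0.125, 0.375, -0.0625],
 [0.1875, -0.0625, 0.3438]].

Step 3 — form the quadratic (x - mu)^T · Sigma^{-1} · (x - mu):
  Sigma^{-1} · (x - mu) = (-0.5625, 0.1875, -1.0312).
  (x - mu)^T · [Sigma^{-1} · (x - mu)] = (0)·(-0.5625) + (0)·(0.1875) + (-3)·(-1.0312) = 3.0938.

Step 4 — take square root: d = √(3.0938) ≈ 1.7589.

d(x, mu) = √(3.0938) ≈ 1.7589


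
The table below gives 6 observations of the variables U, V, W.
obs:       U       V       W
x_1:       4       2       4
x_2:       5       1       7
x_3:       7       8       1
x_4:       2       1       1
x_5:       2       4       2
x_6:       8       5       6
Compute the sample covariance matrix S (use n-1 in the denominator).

Step 1 — column means:
  mean(U) = (4 + 5 + 7 + 2 + 2 + 8) / 6 = 28/6 = 4.6667
  mean(V) = (2 + 1 + 8 + 1 + 4 + 5) / 6 = 21/6 = 3.5
  mean(W) = (4 + 7 + 1 + 1 + 2 + 6) / 6 = 21/6 = 3.5

Step 2 — sample covariance S[i,j] = (1/(n-1)) · Σ_k (x_{k,i} - mean_i) · (x_{k,j} - mean_j), with n-1 = 5.
  S[U,U] = ((-0.6667)·(-0.6667) + (0.3333)·(0.3333) + (2.3333)·(2.3333) + (-2.6667)·(-2.6667) + (-2.6667)·(-2.6667) + (3.3333)·(3.3333)) / 5 = 31.3333/5 = 6.2667
  S[U,V] = ((-0.6667)·(-1.5) + (0.3333)·(-2.5) + (2.3333)·(4.5) + (-2.6667)·(-2.5) + (-2.6667)·(0.5) + (3.3333)·(1.5)) / 5 = 21/5 = 4.2
  S[U,W] = ((-0.6667)·(0.5) + (0.3333)·(3.5) + (2.3333)·(-2.5) + (-2.6667)·(-2.5) + (-2.6667)·(-1.5) + (3.3333)·(2.5)) / 5 = 14/5 = 2.8
  S[V,V] = ((-1.5)·(-1.5) + (-2.5)·(-2.5) + (4.5)·(4.5) + (-2.5)·(-2.5) + (0.5)·(0.5) + (1.5)·(1.5)) / 5 = 37.5/5 = 7.5
  S[V,W] = ((-1.5)·(0.5) + (-2.5)·(3.5) + (4.5)·(-2.5) + (-2.5)·(-2.5) + (0.5)·(-1.5) + (1.5)·(2.5)) / 5 = -11.5/5 = -2.3
  S[W,W] = ((0.5)·(0.5) + (3.5)·(3.5) + (-2.5)·(-2.5) + (-2.5)·(-2.5) + (-1.5)·(-1.5) + (2.5)·(2.5)) / 5 = 33.5/5 = 6.7

S is symmetric (S[j,i] = S[i,j]). Assembling:

S = [[6.2667, 4.2, 2.8],
 [4.2, 7.5, -2.3],
 [2.8, -2.3, 6.7]]


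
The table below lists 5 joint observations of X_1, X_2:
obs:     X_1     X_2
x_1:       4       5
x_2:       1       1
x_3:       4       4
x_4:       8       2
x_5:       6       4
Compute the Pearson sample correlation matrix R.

Step 1 — column means:
  mean(X_1) = (4 + 1 + 4 + 8 + 6) / 5 = 23/5 = 4.6
  mean(X_2) = (5 + 1 + 4 + 2 + 4) / 5 = 16/5 = 3.2

Step 2 — sample variances and covariances s[i,j] = (1/(n-1)) · Σ_k (x_{k,i} - mean_i) · (x_{k,j} - mean_j), with n-1 = 4:
  s[X_1,X_1] = ((-0.6)·(-0.6) + (-3.6)·(-3.6) + (-0.6)·(-0.6) + (3.4)·(3.4) + (1.4)·(1.4)) / 4 = 27.2/4 = 6.8
  s[X_1,X_2] = ((-0.6)·(1.8) + (-3.6)·(-2.2) + (-0.6)·(0.8) + (3.4)·(-1.2) + (1.4)·(0.8)) / 4 = 3.4/4 = 0.85
  s[X_2,X_2] = ((1.8)·(1.8) + (-2.2)·(-2.2) + (0.8)·(0.8) + (-1.2)·(-1.2) + (0.8)·(0.8)) / 4 = 10.8/4 = 2.7
  Sample standard deviations s_i = √(s[i,i]):
  s(X_1) = √(6.8) = 2.6077
  s(X_2) = √(2.7) = 1.6432

Step 3 — r_{ij} = s_{ij} / (s_i · s_j):
  r[X_1,X_1] = 1 (diagonal).
  r[X_1,X_2] = 0.85 / (2.6077 · 1.6432) = 0.85 / 4.2849 = 0.1984
  r[X_2,X_2] = 1 (diagonal).

R is symmetric with unit diagonal. Assembling:

R = [[1, 0.1984],
 [0.1984, 1]]


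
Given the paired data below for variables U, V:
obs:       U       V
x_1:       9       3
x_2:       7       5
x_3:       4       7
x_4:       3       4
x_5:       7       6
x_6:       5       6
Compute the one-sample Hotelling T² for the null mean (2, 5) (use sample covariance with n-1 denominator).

Step 1 — sample mean vector:
  mean(U) = (9 + 7 + 4 + 3 + 7 + 5) / 6 = 35/6 = 5.8333
  mean(V) = (3 + 5 + 7 + 4 + 6 + 6) / 6 = 31/6 = 5.1667
  x̄ = (5.8333, 5.1667),  deviation x̄ - mu_0 = (5.8333, 5.1667) - (2, 5) = (3.8333, 0.1667).

Step 2 — sample covariance matrix, S[i,j] = (1/(n-1)) · Σ_k (x_{k,i} - mean_i) · (x_{k,j} - mean_j), divisor n-1 = 5:
  S[U,U] = ((3.1667)·(3.1667) + (1.1667)·(1.1667) + (-1.8333)·(-1.8333) + (-2.8333)·(-2.8333) + (1.1667)·(1.1667) + (-0.8333)·(-0.8333)) / 5 = 24.8333/5 = 4.9667
  S[U,V] = ((3.1667)·(-2.1667) + (1.1667)·(-0.1667) + (-1.8333)·(1.8333) + (-2.8333)·(-1.1667) + (1.1667)·(0.8333) + (-0.8333)·(0.8333)) / 5 = -6.8333/5 = -1.3667
  S[V,V] = ((-2.1667)·(-2.1667) + (-0.1667)·(-0.1667) + (1.8333)·(1.8333) + (-1.1667)·(-1.1667) + (0.8333)·(0.8333) + (0.8333)·(0.8333)) / 5 = 10.8333/5 = 2.1667
  S = [[4.9667, -1.3667],
 [-1.3667, 2.1667]].

Step 3 — invert S. det(S) = 4.9667·2.1667 - (-1.3667)² = 8.8933.
  S^{-1} = (1/det) · [[d, -b], [-b, a]] = [[0.2436, 0.1537],
 [0.1537, 0.5585]].

Step 4 — quadratic form (x̄ - mu_0)^T · S^{-1} · (x̄ - mu_0):
  S^{-1} · (x̄ - mu_0) = (0.9595, 0.6822),
  (x̄ - mu_0)^T · [...] = (3.8333)·(0.9595) + (0.1667)·(0.6822) = 3.7919.

Step 5 — scale by n: T² = 6 · 3.7919 = 22.7511.

T² ≈ 22.7511


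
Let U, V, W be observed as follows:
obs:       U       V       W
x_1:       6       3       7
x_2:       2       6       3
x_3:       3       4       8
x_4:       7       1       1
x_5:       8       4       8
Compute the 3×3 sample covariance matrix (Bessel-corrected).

Step 1 — column means:
  mean(U) = (6 + 2 + 3 + 7 + 8) / 5 = 26/5 = 5.2
  mean(V) = (3 + 6 + 4 + 1 + 4) / 5 = 18/5 = 3.6
  mean(W) = (7 + 3 + 8 + 1 + 8) / 5 = 27/5 = 5.4

Step 2 — sample covariance S[i,j] = (1/(n-1)) · Σ_k (x_{k,i} - mean_i) · (x_{k,j} - mean_j), with n-1 = 4.
  S[U,U] = ((0.8)·(0.8) + (-3.2)·(-3.2) + (-2.2)·(-2.2) + (1.8)·(1.8) + (2.8)·(2.8)) / 4 = 26.8/4 = 6.7
  S[U,V] = ((0.8)·(-0.6) + (-3.2)·(2.4) + (-2.2)·(0.4) + (1.8)·(-2.6) + (2.8)·(0.4)) / 4 = -12.6/4 = -3.15
  S[U,W] = ((0.8)·(1.6) + (-3.2)·(-2.4) + (-2.2)·(2.6) + (1.8)·(-4.4) + (2.8)·(2.6)) / 4 = 2.6/4 = 0.65
  S[V,V] = ((-0.6)·(-0.6) + (2.4)·(2.4) + (0.4)·(0.4) + (-2.6)·(-2.6) + (0.4)·(0.4)) / 4 = 13.2/4 = 3.3
  S[V,W] = ((-0.6)·(1.6) + (2.4)·(-2.4) + (0.4)·(2.6) + (-2.6)·(-4.4) + (0.4)·(2.6)) / 4 = 6.8/4 = 1.7
  S[W,W] = ((1.6)·(1.6) + (-2.4)·(-2.4) + (2.6)·(2.6) + (-4.4)·(-4.4) + (2.6)·(2.6)) / 4 = 41.2/4 = 10.3

S is symmetric (S[j,i] = S[i,j]). Assembling:

S = [[6.7, -3.15, 0.65],
 [-3.15, 3.3, 1.7],
 [0.65, 1.7, 10.3]]


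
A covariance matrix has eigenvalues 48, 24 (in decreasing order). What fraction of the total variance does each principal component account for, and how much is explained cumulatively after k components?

Step 1 — total variance = trace(Sigma) = Σ λ_i = 48 + 24 = 72.

Step 2 — fraction explained by component i = λ_i / Σ λ:
  PC1: 48/72 = 0.6667
  PC2: 24/72 = 0.3333

Step 3 — cumulative fraction after k components = (λ_1 + ... + λ_k) / Σ λ:
  k = 1: 48/72 = 0.6667
  k = 2: (48 + 24)/72 = 72/72 = 1

Summary (fraction, with percent):

explained: PC1 0.6667 (66.67%), PC2 0.3333 (33.33%);  cumulative: 0.6667, 1


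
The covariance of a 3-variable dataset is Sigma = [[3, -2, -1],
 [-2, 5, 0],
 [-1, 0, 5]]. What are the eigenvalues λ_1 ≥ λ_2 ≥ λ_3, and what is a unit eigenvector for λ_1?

Step 1 — characteristic polynomial p(λ) = det(λI - Sigma) = λ³ - tr·λ² + c_1·λ - det, where tr = trace, c_1 = sum of the principal 2×2 minors, det = det(Sigma):
  tr = 3 + 5 + 5 = 13,
  c_1 = (3·5 - (-2)²) + (3·5 - (-1)²) + (5·5 - (0)²) = 11 + 14 + 25 = 50,
  det = 3·(5·5 - (0)²) - (-2)·((-2)·5 - (0)·(-1)) + (-1)·((-2)·(0) - 5·(-1)) = 3·(25) - (-2)·(-10) + (-1)·(5) = 50.
  So p(λ) = λ³ - 13λ² + 50λ - 50.
Step 2 — look for an integer root (rational root theorem: any rational root is an integer divisor of 50). Testing λ = 5:
  p(5) = 125 - 325 + 250 - 50 = 0  ✓
  Dividing out (λ - 5): p(λ) = (λ - 5)(λ² - 8λ + 10).
Step 3 — remaining eigenvalues from the quadratic λ² - 8λ + 10 = 0:
  Δ = 8² - 4·10 = 64 - 40 = 24,  λ = (8 ± √24)/2 = (8 ± 4.899)/2 ≈ 6.4495 or 1.5505.
  Sorted: λ_1 = 6.4495,  λ_2 = 5,  λ_3 = 1.5505  (check: sum = 13 = tr ✓).

Step 4 — unit eigenvector for λ_1 ≈ 6.4495: v spans the null space of (Sigma - λ_1 I), whose rows are
  r_1 = (-3.4495, -2, -1),  r_2 = (-2, -1.4495, 0),  r_3 = (-1, 0, -1.4495).
  v is orthogonal to every row, so take v ∝ r_1 × r_2 = ((-2)·(0) - (-1)·(-1.4495), (-1)·(-2) - (-3.4495)·(0), (-3.4495)·(-1.4495) - (-2)·(-2)) ≈ (-1.4495, 2, 1).
  Rescale (multiply by -1 so the first nonzero entry is positive): u = (1.4495, -2, -1).
  ||u|| = √((1.4495)² + (-2)² + (-1)²) = √(7.101) ≈ 2.6648,  v_1 = u/||u|| ≈ (0.5439, -0.7505, -0.3753) (||v_1|| = 1).

λ_1 = 6.4495,  λ_2 = 5,  λ_3 = 1.5505;  v_1 ≈ (0.5439, -0.7505, -0.3753)


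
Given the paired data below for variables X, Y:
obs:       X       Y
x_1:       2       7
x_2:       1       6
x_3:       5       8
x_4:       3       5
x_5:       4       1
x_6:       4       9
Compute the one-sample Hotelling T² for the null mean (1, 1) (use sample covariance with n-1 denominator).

Step 1 — sample mean vector:
  mean(X) = (2 + 1 + 5 + 3 + 4 + 4) / 6 = 19/6 = 3.1667
  mean(Y) = (7 + 6 + 8 + 5 + 1 + 9) / 6 = 36/6 = 6
  x̄ = (3.1667, 6),  deviation x̄ - mu_0 = (3.1667, 6) - (1, 1) = (2.1667, 5).

Step 2 — sample covariance matrix, S[i,j] = (1/(n-1)) · Σ_k (x_{k,i} - mean_i) · (x_{k,j} - mean_j), divisor n-1 = 5:
  S[X,X] = ((-1.1667)·(-1.1667) + (-2.1667)·(-2.1667) + (1.8333)·(1.8333) + (-0.1667)·(-0.1667) + (0.8333)·(0.8333) + (0.8333)·(0.8333)) / 5 = 10.8333/5 = 2.1667
  S[X,Y] = ((-1.1667)·(1) + (-2.1667)·(0) + (1.8333)·(2) + (-0.1667)·(-1) + (0.8333)·(-5) + (0.8333)·(3)) / 5 = 1/5 = 0.2
  S[Y,Y] = ((1)·(1) + (0)·(0) + (2)·(2) + (-1)·(-1) + (-5)·(-5) + (3)·(3)) / 5 = 40/5 = 8
  S = [[2.1667, 0.2],
 [0.2, 8]].

Step 3 — invert S. det(S) = 2.1667·8 - (0.2)² = 17.2933.
  S^{-1} = (1/det) · [[d, -b], [-b, a]] = [[0.4626, -0.0116],
 [-0.0116, 0.1253]].

Step 4 — quadratic form (x̄ - mu_0)^T · S^{-1} · (x̄ - mu_0):
  S^{-1} · (x̄ - mu_0) = (0.9445, 0.6014),
  (x̄ - mu_0)^T · [...] = (2.1667)·(0.9445) + (5)·(0.6014) = 5.0533.

Step 5 — scale by n: T² = 6 · 5.0533 = 30.32.

T² ≈ 30.32


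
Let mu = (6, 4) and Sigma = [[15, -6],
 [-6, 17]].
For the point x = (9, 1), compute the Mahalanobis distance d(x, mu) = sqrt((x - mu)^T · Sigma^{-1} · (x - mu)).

Step 1 — centre the observation: (x - mu) = (3, -3).

Step 2 — invert Sigma. det(Sigma) = 15·17 - (-6)² = 219.
  Sigma^{-1} = (1/det) · [[d, -b], [-b, a]] = [[0.0776, 0.0274],
 [0.0274, 0.0685]].

Step 3 — form the quadratic (x - mu)^T · Sigma^{-1} · (x - mu):
  Sigma^{-1} · (x - mu) = (0.1507, -0.1233).
  (x - mu)^T · [Sigma^{-1} · (x - mu)] = (3)·(0.1507) + (-3)·(-0.1233) = 0.8219.

Step 4 — take square root: d = √(0.8219) ≈ 0.9066.

d(x, mu) = √(0.8219) ≈ 0.9066


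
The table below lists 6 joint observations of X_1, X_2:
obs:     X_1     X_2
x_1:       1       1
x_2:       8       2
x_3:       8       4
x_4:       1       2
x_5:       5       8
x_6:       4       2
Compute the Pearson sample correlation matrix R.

Step 1 — column means:
  mean(X_1) = (1 + 8 + 8 + 1 + 5 + 4) / 6 = 27/6 = 4.5
  mean(X_2) = (1 + 2 + 4 + 2 + 8 + 2) / 6 = 19/6 = 3.1667

Step 2 — sample variances and covariances s[i,j] = (1/(n-1)) · Σ_k (x_{k,i} - mean_i) · (x_{k,j} - mean_j), with n-1 = 5:
  s[X_1,X_1] = ((-3.5)·(-3.5) + (3.5)·(3.5) + (3.5)·(3.5) + (-3.5)·(-3.5) + (0.5)·(0.5) + (-0.5)·(-0.5)) / 5 = 49.5/5 = 9.9
  s[X_1,X_2] = ((-3.5)·(-2.1667) + (3.5)·(-1.1667) + (3.5)·(0.8333) + (-3.5)·(-1.1667) + (0.5)·(4.8333) + (-0.5)·(-1.1667)) / 5 = 13.5/5 = 2.7
  s[X_2,X_2] = ((-2.1667)·(-2.1667) + (-1.1667)·(-1.1667) + (0.8333)·(0.8333) + (-1.1667)·(-1.1667) + (4.8333)·(4.8333) + (-1.1667)·(-1.1667)) / 5 = 32.8333/5 = 6.5667
  Sample standard deviations s_i = √(s[i,i]):
  s(X_1) = √(9.9) = 3.1464
  s(X_2) = √(6.5667) = 2.5626

Step 3 — r_{ij} = s_{ij} / (s_i · s_j):
  r[X_1,X_1] = 1 (diagonal).
  r[X_1,X_2] = 2.7 / (3.1464 · 2.5626) = 2.7 / 8.0629 = 0.3349
  r[X_2,X_2] = 1 (diagonal).

R is symmetric with unit diagonal. Assembling:

R = [[1, 0.3349],
 [0.3349, 1]]


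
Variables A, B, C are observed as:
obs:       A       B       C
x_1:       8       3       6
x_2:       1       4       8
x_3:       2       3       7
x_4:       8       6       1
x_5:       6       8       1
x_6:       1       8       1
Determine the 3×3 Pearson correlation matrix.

Step 1 — column means:
  mean(A) = (8 + 1 + 2 + 8 + 6 + 1) / 6 = 26/6 = 4.3333
  mean(B) = (3 + 4 + 3 + 6 + 8 + 8) / 6 = 32/6 = 5.3333
  mean(C) = (6 + 8 + 7 + 1 + 1 + 1) / 6 = 24/6 = 4

Step 2 — sample variances and covariances s[i,j] = (1/(n-1)) · Σ_k (x_{k,i} - mean_i) · (x_{k,j} - mean_j), with n-1 = 5:
  s[A,A] = ((3.6667)·(3.6667) + (-3.3333)·(-3.3333) + (-2.3333)·(-2.3333) + (3.6667)·(3.6667) + (1.6667)·(1.6667) + (-3.3333)·(-3.3333)) / 5 = 57.3333/5 = 11.4667
  s[A,B] = ((3.6667)·(-2.3333) + (-3.3333)·(-1.3333) + (-2.3333)·(-2.3333) + (3.6667)·(0.6667) + (1.6667)·(2.6667) + (-3.3333)·(2.6667)) / 5 = -0.6667/5 = -0.1333
  s[A,C] = ((3.6667)·(2) + (-3.3333)·(4) + (-2.3333)·(3) + (3.6667)·(-3) + (1.6667)·(-3) + (-3.3333)·(-3)) / 5 = -19/5 = -3.8
  s[B,B] = ((-2.3333)·(-2.3333) + (-1.3333)·(-1.3333) + (-2.3333)·(-2.3333) + (0.6667)·(0.6667) + (2.6667)·(2.6667) + (2.6667)·(2.6667)) / 5 = 27.3333/5 = 5.4667
  s[B,C] = ((-2.3333)·(2) + (-1.3333)·(4) + (-2.3333)·(3) + (0.6667)·(-3) + (2.6667)·(-3) + (2.6667)·(-3)) / 5 = -35/5 = -7
  s[C,C] = ((2)·(2) + (4)·(4) + (3)·(3) + (-3)·(-3) + (-3)·(-3) + (-3)·(-3)) / 5 = 56/5 = 11.2
  Sample standard deviations s_i = √(s[i,i]):
  s(A) = √(11.4667) = 3.3862
  s(B) = √(5.4667) = 2.3381
  s(C) = √(11.2) = 3.3466

Step 3 — r_{ij} = s_{ij} / (s_i · s_j):
  r[A,A] = 1 (diagonal).
  r[A,B] = -0.1333 / (3.3862 · 2.3381) = -0.1333 / 7.9174 = -0.0168
  r[A,C] = -3.8 / (3.3862 · 3.3466) = -3.8 / 11.3325 = -0.3353
  r[B,B] = 1 (diagonal).
  r[B,C] = -7 / (2.3381 · 3.3466) = -7 / 7.8247 = -0.8946
  r[C,C] = 1 (diagonal).

R is symmetric with unit diagonal. Assembling:

R = [[1, -0.0168, -0.3353],
 [-0.0168, 1, -0.8946],
 [-0.3353, -0.8946, 1]]


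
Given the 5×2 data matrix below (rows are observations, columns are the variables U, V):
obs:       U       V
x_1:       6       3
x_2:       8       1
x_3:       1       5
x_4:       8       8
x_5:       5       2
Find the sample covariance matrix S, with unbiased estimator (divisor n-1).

Step 1 — column means:
  mean(U) = (6 + 8 + 1 + 8 + 5) / 5 = 28/5 = 5.6
  mean(V) = (3 + 1 + 5 + 8 + 2) / 5 = 19/5 = 3.8

Step 2 — sample covariance S[i,j] = (1/(n-1)) · Σ_k (x_{k,i} - mean_i) · (x_{k,j} - mean_j), with n-1 = 4.
  S[U,U] = ((0.4)·(0.4) + (2.4)·(2.4) + (-4.6)·(-4.6) + (2.4)·(2.4) + (-0.6)·(-0.6)) / 4 = 33.2/4 = 8.3
  S[U,V] = ((0.4)·(-0.8) + (2.4)·(-2.8) + (-4.6)·(1.2) + (2.4)·(4.2) + (-0.6)·(-1.8)) / 4 = -1.4/4 = -0.35
  S[V,V] = ((-0.8)·(-0.8) + (-2.8)·(-2.8) + (1.2)·(1.2) + (4.2)·(4.2) + (-1.8)·(-1.8)) / 4 = 30.8/4 = 7.7

S is symmetric (S[j,i] = S[i,j]). Assembling:

S = [[8.3, -0.35],
 [-0.35, 7.7]]


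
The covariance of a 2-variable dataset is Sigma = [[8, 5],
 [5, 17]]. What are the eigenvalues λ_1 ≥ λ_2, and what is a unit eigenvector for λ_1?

Step 1 — characteristic polynomial of 2×2 Sigma:
  det(Sigma - λI) = λ² - trace · λ + det = 0.
  trace = 8 + 17 = 25, det = 8·17 - (5)² = 111.
Step 2 — discriminant:
  Δ = trace² - 4·det = 625 - 444 = 181.
Step 3 — eigenvalues:
  λ = (trace ± √Δ)/2 = (25 ± 13.4536)/2,
  λ_1 = 19.2268,  λ_2 = 5.7732.

Step 4 — unit eigenvector for λ_1: solve (Sigma - λ_1 I)v = 0. First row:
  (8 - 19.2268)·v_x + (5)·v_y = 0, i.e. (-11.2268)·v_x + (5)·v_y = 0,
  so v ∝ (b, λ_1 - a) = (5, 11.2268) = u.
  ||u|| = √((5)² + (11.2268)²) = √(151.0413) ≈ 12.2899,
  v_1 = u/||u|| ≈ (0.4068, 0.9135) (||v_1|| = 1).

λ_1 = 19.2268,  λ_2 = 5.7732;  v_1 ≈ (0.4068, 0.9135)


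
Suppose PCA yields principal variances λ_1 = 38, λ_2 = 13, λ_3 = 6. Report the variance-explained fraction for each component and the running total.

Step 1 — total variance = trace(Sigma) = Σ λ_i = 38 + 13 + 6 = 57.

Step 2 — fraction explained by component i = λ_i / Σ λ:
  PC1: 38/57 = 0.6667
  PC2: 13/57 = 0.2281
  PC3: 6/57 = 0.1053

Step 3 — cumulative fraction after k components = (λ_1 + ... + λ_k) / Σ λ:
  k = 1: 38/57 = 0.6667
  k = 2: (38 + 13)/57 = 51/57 = 0.8947
  k = 3: (38 + 13 + 6)/57 = 57/57 = 1

Summary (fraction, with percent):

explained: PC1 0.6667 (66.67%), PC2 0.2281 (22.81%), PC3 0.1053 (10.53%);  cumulative: 0.6667, 0.8947, 1


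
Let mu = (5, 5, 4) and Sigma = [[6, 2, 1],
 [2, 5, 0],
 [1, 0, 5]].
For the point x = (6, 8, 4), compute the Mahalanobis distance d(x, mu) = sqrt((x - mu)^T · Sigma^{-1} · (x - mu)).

Step 1 — centre the observation: (x - mu) = (1, 3, 0).

Step 2 — invert Sigma (cofactor / det for 3×3, or solve directly):
  Sigma^{-1} = [[0.2, -0.08, -0.04],
 [-0.08, 0.232, 0.016],
 [-0.04, 0.016, 0.208]].

Step 3 — form the quadratic (x - mu)^T · Sigma^{-1} · (x - mu):
  Sigma^{-1} · (x - mu) = (-0.04, 0.616, 0.008).
  (x - mu)^T · [Sigma^{-1} · (x - mu)] = (1)·(-0.04) + (3)·(0.616) + (0)·(0.008) = 1.808.

Step 4 — take square root: d = √(1.808) ≈ 1.3446.

d(x, mu) = √(1.808) ≈ 1.3446
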